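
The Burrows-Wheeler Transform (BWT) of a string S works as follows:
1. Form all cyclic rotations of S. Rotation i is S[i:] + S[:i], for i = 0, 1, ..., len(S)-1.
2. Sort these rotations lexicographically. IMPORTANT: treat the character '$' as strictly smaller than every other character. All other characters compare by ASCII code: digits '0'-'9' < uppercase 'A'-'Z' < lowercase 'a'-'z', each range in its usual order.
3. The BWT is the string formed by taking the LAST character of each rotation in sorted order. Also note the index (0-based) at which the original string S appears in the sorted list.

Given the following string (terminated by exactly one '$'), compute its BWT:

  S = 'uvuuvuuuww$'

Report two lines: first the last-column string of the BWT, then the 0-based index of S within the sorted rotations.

Answer: wvvuu$uuuwu
5

Derivation:
All 11 rotations (rotation i = S[i:]+S[:i]):
  rot[0] = uvuuvuuuww$
  rot[1] = vuuvuuuww$u
  rot[2] = uuvuuuww$uv
  rot[3] = uvuuuww$uvu
  rot[4] = vuuuww$uvuu
  rot[5] = uuuww$uvuuv
  rot[6] = uuww$uvuuvu
  rot[7] = uww$uvuuvuu
  rot[8] = ww$uvuuvuuu
  rot[9] = w$uvuuvuuuw
  rot[10] = $uvuuvuuuww
Sorted (with $ < everything):
  sorted[0] = $uvuuvuuuww  (last char: 'w')
  sorted[1] = uuuww$uvuuv  (last char: 'v')
  sorted[2] = uuvuuuww$uv  (last char: 'v')
  sorted[3] = uuww$uvuuvu  (last char: 'u')
  sorted[4] = uvuuuww$uvu  (last char: 'u')
  sorted[5] = uvuuvuuuww$  (last char: '$')
  sorted[6] = uww$uvuuvuu  (last char: 'u')
  sorted[7] = vuuuww$uvuu  (last char: 'u')
  sorted[8] = vuuvuuuww$u  (last char: 'u')
  sorted[9] = w$uvuuvuuuw  (last char: 'w')
  sorted[10] = ww$uvuuvuuu  (last char: 'u')
Last column: wvvuu$uuuwu
Original string S is at sorted index 5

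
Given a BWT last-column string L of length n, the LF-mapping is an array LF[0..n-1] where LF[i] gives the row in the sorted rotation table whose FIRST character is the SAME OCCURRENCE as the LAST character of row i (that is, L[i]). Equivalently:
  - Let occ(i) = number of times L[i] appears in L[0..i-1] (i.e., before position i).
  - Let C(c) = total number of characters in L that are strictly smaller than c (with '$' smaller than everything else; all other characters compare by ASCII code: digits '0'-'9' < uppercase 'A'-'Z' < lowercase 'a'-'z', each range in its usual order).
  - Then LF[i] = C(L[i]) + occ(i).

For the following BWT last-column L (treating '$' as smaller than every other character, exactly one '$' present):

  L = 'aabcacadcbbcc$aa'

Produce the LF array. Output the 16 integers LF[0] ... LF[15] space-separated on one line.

Char counts: '$':1, 'a':6, 'b':3, 'c':5, 'd':1
C (first-col start): C('$')=0, C('a')=1, C('b')=7, C('c')=10, C('d')=15
L[0]='a': occ=0, LF[0]=C('a')+0=1+0=1
L[1]='a': occ=1, LF[1]=C('a')+1=1+1=2
L[2]='b': occ=0, LF[2]=C('b')+0=7+0=7
L[3]='c': occ=0, LF[3]=C('c')+0=10+0=10
L[4]='a': occ=2, LF[4]=C('a')+2=1+2=3
L[5]='c': occ=1, LF[5]=C('c')+1=10+1=11
L[6]='a': occ=3, LF[6]=C('a')+3=1+3=4
L[7]='d': occ=0, LF[7]=C('d')+0=15+0=15
L[8]='c': occ=2, LF[8]=C('c')+2=10+2=12
L[9]='b': occ=1, LF[9]=C('b')+1=7+1=8
L[10]='b': occ=2, LF[10]=C('b')+2=7+2=9
L[11]='c': occ=3, LF[11]=C('c')+3=10+3=13
L[12]='c': occ=4, LF[12]=C('c')+4=10+4=14
L[13]='$': occ=0, LF[13]=C('$')+0=0+0=0
L[14]='a': occ=4, LF[14]=C('a')+4=1+4=5
L[15]='a': occ=5, LF[15]=C('a')+5=1+5=6

Answer: 1 2 7 10 3 11 4 15 12 8 9 13 14 0 5 6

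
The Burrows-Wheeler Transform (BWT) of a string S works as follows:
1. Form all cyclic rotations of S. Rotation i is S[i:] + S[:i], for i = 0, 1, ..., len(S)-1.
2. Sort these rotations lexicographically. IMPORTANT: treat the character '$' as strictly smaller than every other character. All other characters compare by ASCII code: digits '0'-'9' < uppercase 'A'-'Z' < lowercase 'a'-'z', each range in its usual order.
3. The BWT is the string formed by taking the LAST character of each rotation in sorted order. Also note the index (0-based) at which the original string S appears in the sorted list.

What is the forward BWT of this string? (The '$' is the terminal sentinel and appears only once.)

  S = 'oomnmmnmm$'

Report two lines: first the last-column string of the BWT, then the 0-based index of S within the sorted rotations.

All 10 rotations (rotation i = S[i:]+S[:i]):
  rot[0] = oomnmmnmm$
  rot[1] = omnmmnmm$o
  rot[2] = mnmmnmm$oo
  rot[3] = nmmnmm$oom
  rot[4] = mmnmm$oomn
  rot[5] = mnmm$oomnm
  rot[6] = nmm$oomnmm
  rot[7] = mm$oomnmmn
  rot[8] = m$oomnmmnm
  rot[9] = $oomnmmnmm
Sorted (with $ < everything):
  sorted[0] = $oomnmmnmm  (last char: 'm')
  sorted[1] = m$oomnmmnm  (last char: 'm')
  sorted[2] = mm$oomnmmn  (last char: 'n')
  sorted[3] = mmnmm$oomn  (last char: 'n')
  sorted[4] = mnmm$oomnm  (last char: 'm')
  sorted[5] = mnmmnmm$oo  (last char: 'o')
  sorted[6] = nmm$oomnmm  (last char: 'm')
  sorted[7] = nmmnmm$oom  (last char: 'm')
  sorted[8] = omnmmnmm$o  (last char: 'o')
  sorted[9] = oomnmmnmm$  (last char: '$')
Last column: mmnnmommo$
Original string S is at sorted index 9

Answer: mmnnmommo$
9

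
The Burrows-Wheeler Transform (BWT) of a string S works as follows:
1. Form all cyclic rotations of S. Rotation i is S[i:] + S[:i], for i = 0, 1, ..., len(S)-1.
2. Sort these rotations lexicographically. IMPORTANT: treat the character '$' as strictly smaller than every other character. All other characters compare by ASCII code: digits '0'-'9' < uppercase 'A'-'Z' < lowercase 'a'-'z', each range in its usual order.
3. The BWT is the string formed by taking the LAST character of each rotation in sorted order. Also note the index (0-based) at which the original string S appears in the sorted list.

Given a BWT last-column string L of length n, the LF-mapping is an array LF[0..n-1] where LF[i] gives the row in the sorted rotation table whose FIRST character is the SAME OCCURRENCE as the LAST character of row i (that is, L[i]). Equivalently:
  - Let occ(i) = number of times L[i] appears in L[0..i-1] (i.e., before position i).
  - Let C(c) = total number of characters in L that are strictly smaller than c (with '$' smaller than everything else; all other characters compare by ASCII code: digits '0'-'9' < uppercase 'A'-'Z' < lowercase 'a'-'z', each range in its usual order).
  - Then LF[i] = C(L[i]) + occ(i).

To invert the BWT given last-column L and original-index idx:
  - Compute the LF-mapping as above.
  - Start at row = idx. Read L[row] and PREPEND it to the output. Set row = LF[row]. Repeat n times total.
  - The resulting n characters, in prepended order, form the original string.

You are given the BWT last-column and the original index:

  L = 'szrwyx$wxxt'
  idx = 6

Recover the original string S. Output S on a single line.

LF mapping: 2 10 1 4 9 6 0 5 7 8 3
Walk LF starting at row 6, prepending L[row]:
  step 1: row=6, L[6]='$', prepend. Next row=LF[6]=0
  step 2: row=0, L[0]='s', prepend. Next row=LF[0]=2
  step 3: row=2, L[2]='r', prepend. Next row=LF[2]=1
  step 4: row=1, L[1]='z', prepend. Next row=LF[1]=10
  step 5: row=10, L[10]='t', prepend. Next row=LF[10]=3
  step 6: row=3, L[3]='w', prepend. Next row=LF[3]=4
  step 7: row=4, L[4]='y', prepend. Next row=LF[4]=9
  step 8: row=9, L[9]='x', prepend. Next row=LF[9]=8
  step 9: row=8, L[8]='x', prepend. Next row=LF[8]=7
  step 10: row=7, L[7]='w', prepend. Next row=LF[7]=5
  step 11: row=5, L[5]='x', prepend. Next row=LF[5]=6
Reversed output: xwxxywtzrs$

Answer: xwxxywtzrs$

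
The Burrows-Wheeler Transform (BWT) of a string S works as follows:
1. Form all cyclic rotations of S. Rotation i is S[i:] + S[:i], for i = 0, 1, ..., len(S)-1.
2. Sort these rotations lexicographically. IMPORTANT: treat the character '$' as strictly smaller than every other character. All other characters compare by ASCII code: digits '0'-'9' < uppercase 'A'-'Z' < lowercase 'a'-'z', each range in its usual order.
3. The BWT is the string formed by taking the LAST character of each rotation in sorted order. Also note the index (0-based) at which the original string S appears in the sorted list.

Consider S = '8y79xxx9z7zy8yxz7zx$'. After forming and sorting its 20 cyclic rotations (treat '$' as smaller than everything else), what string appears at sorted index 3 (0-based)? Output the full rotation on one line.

All 20 rotations (rotation i = S[i:]+S[:i]):
  rot[0] = 8y79xxx9z7zy8yxz7zx$
  rot[1] = y79xxx9z7zy8yxz7zx$8
  rot[2] = 79xxx9z7zy8yxz7zx$8y
  rot[3] = 9xxx9z7zy8yxz7zx$8y7
  rot[4] = xxx9z7zy8yxz7zx$8y79
  rot[5] = xx9z7zy8yxz7zx$8y79x
  rot[6] = x9z7zy8yxz7zx$8y79xx
  rot[7] = 9z7zy8yxz7zx$8y79xxx
  rot[8] = z7zy8yxz7zx$8y79xxx9
  rot[9] = 7zy8yxz7zx$8y79xxx9z
  rot[10] = zy8yxz7zx$8y79xxx9z7
  rot[11] = y8yxz7zx$8y79xxx9z7z
  rot[12] = 8yxz7zx$8y79xxx9z7zy
  rot[13] = yxz7zx$8y79xxx9z7zy8
  rot[14] = xz7zx$8y79xxx9z7zy8y
  rot[15] = z7zx$8y79xxx9z7zy8yx
  rot[16] = 7zx$8y79xxx9z7zy8yxz
  rot[17] = zx$8y79xxx9z7zy8yxz7
  rot[18] = x$8y79xxx9z7zy8yxz7z
  rot[19] = $8y79xxx9z7zy8yxz7zx
Sorted (with $ < everything):
  sorted[0] = $8y79xxx9z7zy8yxz7zx
  sorted[1] = 79xxx9z7zy8yxz7zx$8y
  sorted[2] = 7zx$8y79xxx9z7zy8yxz
  sorted[3] = 7zy8yxz7zx$8y79xxx9z
  sorted[4] = 8y79xxx9z7zy8yxz7zx$
  sorted[5] = 8yxz7zx$8y79xxx9z7zy
  sorted[6] = 9xxx9z7zy8yxz7zx$8y7
  sorted[7] = 9z7zy8yxz7zx$8y79xxx
  sorted[8] = x$8y79xxx9z7zy8yxz7z
  sorted[9] = x9z7zy8yxz7zx$8y79xx
  sorted[10] = xx9z7zy8yxz7zx$8y79x
  sorted[11] = xxx9z7zy8yxz7zx$8y79
  sorted[12] = xz7zx$8y79xxx9z7zy8y
  sorted[13] = y79xxx9z7zy8yxz7zx$8
  sorted[14] = y8yxz7zx$8y79xxx9z7z
  sorted[15] = yxz7zx$8y79xxx9z7zy8
  sorted[16] = z7zx$8y79xxx9z7zy8yx
  sorted[17] = z7zy8yxz7zx$8y79xxx9
  sorted[18] = zx$8y79xxx9z7zy8yxz7
  sorted[19] = zy8yxz7zx$8y79xxx9z7
sorted[3] = 7zy8yxz7zx$8y79xxx9z

Answer: 7zy8yxz7zx$8y79xxx9z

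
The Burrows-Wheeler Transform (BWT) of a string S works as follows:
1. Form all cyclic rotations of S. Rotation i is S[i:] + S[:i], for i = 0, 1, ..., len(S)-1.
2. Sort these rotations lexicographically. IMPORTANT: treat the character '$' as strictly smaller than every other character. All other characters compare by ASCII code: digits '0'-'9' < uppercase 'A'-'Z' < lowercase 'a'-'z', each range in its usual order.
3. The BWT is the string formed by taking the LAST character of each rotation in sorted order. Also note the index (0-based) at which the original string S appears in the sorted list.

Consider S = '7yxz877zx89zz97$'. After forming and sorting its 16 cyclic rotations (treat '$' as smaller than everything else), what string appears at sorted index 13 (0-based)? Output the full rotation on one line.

Answer: z97$7yxz877zx89z

Derivation:
All 16 rotations (rotation i = S[i:]+S[:i]):
  rot[0] = 7yxz877zx89zz97$
  rot[1] = yxz877zx89zz97$7
  rot[2] = xz877zx89zz97$7y
  rot[3] = z877zx89zz97$7yx
  rot[4] = 877zx89zz97$7yxz
  rot[5] = 77zx89zz97$7yxz8
  rot[6] = 7zx89zz97$7yxz87
  rot[7] = zx89zz97$7yxz877
  rot[8] = x89zz97$7yxz877z
  rot[9] = 89zz97$7yxz877zx
  rot[10] = 9zz97$7yxz877zx8
  rot[11] = zz97$7yxz877zx89
  rot[12] = z97$7yxz877zx89z
  rot[13] = 97$7yxz877zx89zz
  rot[14] = 7$7yxz877zx89zz9
  rot[15] = $7yxz877zx89zz97
Sorted (with $ < everything):
  sorted[0] = $7yxz877zx89zz97
  sorted[1] = 7$7yxz877zx89zz9
  sorted[2] = 77zx89zz97$7yxz8
  sorted[3] = 7yxz877zx89zz97$
  sorted[4] = 7zx89zz97$7yxz87
  sorted[5] = 877zx89zz97$7yxz
  sorted[6] = 89zz97$7yxz877zx
  sorted[7] = 97$7yxz877zx89zz
  sorted[8] = 9zz97$7yxz877zx8
  sorted[9] = x89zz97$7yxz877z
  sorted[10] = xz877zx89zz97$7y
  sorted[11] = yxz877zx89zz97$7
  sorted[12] = z877zx89zz97$7yx
  sorted[13] = z97$7yxz877zx89z
  sorted[14] = zx89zz97$7yxz877
  sorted[15] = zz97$7yxz877zx89
sorted[13] = z97$7yxz877zx89z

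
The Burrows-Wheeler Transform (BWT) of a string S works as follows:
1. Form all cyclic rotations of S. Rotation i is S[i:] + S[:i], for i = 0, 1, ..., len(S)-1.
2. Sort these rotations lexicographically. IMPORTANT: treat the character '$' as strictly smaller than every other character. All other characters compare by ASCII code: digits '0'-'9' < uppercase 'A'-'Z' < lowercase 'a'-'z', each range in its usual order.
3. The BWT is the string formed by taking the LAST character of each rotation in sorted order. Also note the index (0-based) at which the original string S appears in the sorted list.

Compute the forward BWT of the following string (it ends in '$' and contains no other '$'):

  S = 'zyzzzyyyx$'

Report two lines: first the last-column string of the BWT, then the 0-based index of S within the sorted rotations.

Answer: xyyyzzz$zy
7

Derivation:
All 10 rotations (rotation i = S[i:]+S[:i]):
  rot[0] = zyzzzyyyx$
  rot[1] = yzzzyyyx$z
  rot[2] = zzzyyyx$zy
  rot[3] = zzyyyx$zyz
  rot[4] = zyyyx$zyzz
  rot[5] = yyyx$zyzzz
  rot[6] = yyx$zyzzzy
  rot[7] = yx$zyzzzyy
  rot[8] = x$zyzzzyyy
  rot[9] = $zyzzzyyyx
Sorted (with $ < everything):
  sorted[0] = $zyzzzyyyx  (last char: 'x')
  sorted[1] = x$zyzzzyyy  (last char: 'y')
  sorted[2] = yx$zyzzzyy  (last char: 'y')
  sorted[3] = yyx$zyzzzy  (last char: 'y')
  sorted[4] = yyyx$zyzzz  (last char: 'z')
  sorted[5] = yzzzyyyx$z  (last char: 'z')
  sorted[6] = zyyyx$zyzz  (last char: 'z')
  sorted[7] = zyzzzyyyx$  (last char: '$')
  sorted[8] = zzyyyx$zyz  (last char: 'z')
  sorted[9] = zzzyyyx$zy  (last char: 'y')
Last column: xyyyzzz$zy
Original string S is at sorted index 7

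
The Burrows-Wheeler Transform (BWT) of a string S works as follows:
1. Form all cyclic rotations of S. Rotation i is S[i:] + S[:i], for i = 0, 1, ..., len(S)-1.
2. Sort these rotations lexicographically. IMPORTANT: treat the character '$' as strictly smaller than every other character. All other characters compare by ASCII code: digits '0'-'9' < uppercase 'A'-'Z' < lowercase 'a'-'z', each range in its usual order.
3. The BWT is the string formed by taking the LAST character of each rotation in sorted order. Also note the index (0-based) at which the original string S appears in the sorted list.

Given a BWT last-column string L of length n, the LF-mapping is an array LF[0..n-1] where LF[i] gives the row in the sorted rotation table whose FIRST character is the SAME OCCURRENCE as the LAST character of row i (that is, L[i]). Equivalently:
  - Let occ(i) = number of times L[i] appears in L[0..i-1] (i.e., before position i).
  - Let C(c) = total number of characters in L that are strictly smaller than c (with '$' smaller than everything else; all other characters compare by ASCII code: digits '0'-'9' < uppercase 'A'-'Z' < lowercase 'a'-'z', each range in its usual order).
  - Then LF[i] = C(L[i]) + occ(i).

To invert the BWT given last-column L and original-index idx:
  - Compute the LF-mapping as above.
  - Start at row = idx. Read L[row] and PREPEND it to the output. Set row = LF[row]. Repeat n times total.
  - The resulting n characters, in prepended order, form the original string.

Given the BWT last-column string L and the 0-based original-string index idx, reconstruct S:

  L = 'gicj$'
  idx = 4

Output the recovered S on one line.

Answer: jicg$

Derivation:
LF mapping: 2 3 1 4 0
Walk LF starting at row 4, prepending L[row]:
  step 1: row=4, L[4]='$', prepend. Next row=LF[4]=0
  step 2: row=0, L[0]='g', prepend. Next row=LF[0]=2
  step 3: row=2, L[2]='c', prepend. Next row=LF[2]=1
  step 4: row=1, L[1]='i', prepend. Next row=LF[1]=3
  step 5: row=3, L[3]='j', prepend. Next row=LF[3]=4
Reversed output: jicg$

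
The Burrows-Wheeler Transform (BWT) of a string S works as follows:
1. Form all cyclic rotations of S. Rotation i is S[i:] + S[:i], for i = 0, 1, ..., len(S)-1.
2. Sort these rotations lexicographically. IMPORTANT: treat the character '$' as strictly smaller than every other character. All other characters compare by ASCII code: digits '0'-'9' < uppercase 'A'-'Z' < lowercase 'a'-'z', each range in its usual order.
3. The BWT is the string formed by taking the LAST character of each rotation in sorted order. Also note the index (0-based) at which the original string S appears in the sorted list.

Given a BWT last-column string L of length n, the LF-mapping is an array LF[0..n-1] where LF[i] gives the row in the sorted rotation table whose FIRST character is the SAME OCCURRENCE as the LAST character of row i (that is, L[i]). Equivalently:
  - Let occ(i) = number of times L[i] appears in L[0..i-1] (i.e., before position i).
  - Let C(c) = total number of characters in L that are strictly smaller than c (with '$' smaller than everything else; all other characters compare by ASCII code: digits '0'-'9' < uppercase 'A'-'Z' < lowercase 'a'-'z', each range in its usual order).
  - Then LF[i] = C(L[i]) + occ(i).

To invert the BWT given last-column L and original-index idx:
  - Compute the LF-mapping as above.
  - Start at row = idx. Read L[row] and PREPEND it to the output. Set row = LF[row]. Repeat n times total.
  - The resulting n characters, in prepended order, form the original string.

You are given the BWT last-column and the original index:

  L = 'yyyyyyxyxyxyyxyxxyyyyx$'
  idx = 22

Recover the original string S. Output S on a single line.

Answer: yyyyxyyyyxyxyyxxyyxyxy$

Derivation:
LF mapping: 8 9 10 11 12 13 1 14 2 15 3 16 17 4 18 5 6 19 20 21 22 7 0
Walk LF starting at row 22, prepending L[row]:
  step 1: row=22, L[22]='$', prepend. Next row=LF[22]=0
  step 2: row=0, L[0]='y', prepend. Next row=LF[0]=8
  step 3: row=8, L[8]='x', prepend. Next row=LF[8]=2
  step 4: row=2, L[2]='y', prepend. Next row=LF[2]=10
  step 5: row=10, L[10]='x', prepend. Next row=LF[10]=3
  step 6: row=3, L[3]='y', prepend. Next row=LF[3]=11
  step 7: row=11, L[11]='y', prepend. Next row=LF[11]=16
  step 8: row=16, L[16]='x', prepend. Next row=LF[16]=6
  step 9: row=6, L[6]='x', prepend. Next row=LF[6]=1
  step 10: row=1, L[1]='y', prepend. Next row=LF[1]=9
  step 11: row=9, L[9]='y', prepend. Next row=LF[9]=15
  step 12: row=15, L[15]='x', prepend. Next row=LF[15]=5
  step 13: row=5, L[5]='y', prepend. Next row=LF[5]=13
  step 14: row=13, L[13]='x', prepend. Next row=LF[13]=4
  step 15: row=4, L[4]='y', prepend. Next row=LF[4]=12
  step 16: row=12, L[12]='y', prepend. Next row=LF[12]=17
  step 17: row=17, L[17]='y', prepend. Next row=LF[17]=19
  step 18: row=19, L[19]='y', prepend. Next row=LF[19]=21
  step 19: row=21, L[21]='x', prepend. Next row=LF[21]=7
  step 20: row=7, L[7]='y', prepend. Next row=LF[7]=14
  step 21: row=14, L[14]='y', prepend. Next row=LF[14]=18
  step 22: row=18, L[18]='y', prepend. Next row=LF[18]=20
  step 23: row=20, L[20]='y', prepend. Next row=LF[20]=22
Reversed output: yyyyxyyyyxyxyyxxyyxyxy$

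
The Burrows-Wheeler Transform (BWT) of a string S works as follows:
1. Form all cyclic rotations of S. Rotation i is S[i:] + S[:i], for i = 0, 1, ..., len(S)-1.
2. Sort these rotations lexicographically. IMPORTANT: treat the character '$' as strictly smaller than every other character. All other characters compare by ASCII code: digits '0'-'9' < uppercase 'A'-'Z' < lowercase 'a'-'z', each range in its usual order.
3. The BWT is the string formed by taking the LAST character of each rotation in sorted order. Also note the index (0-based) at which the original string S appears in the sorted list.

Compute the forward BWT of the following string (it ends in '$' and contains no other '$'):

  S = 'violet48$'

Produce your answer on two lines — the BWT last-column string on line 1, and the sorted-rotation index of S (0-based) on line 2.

All 9 rotations (rotation i = S[i:]+S[:i]):
  rot[0] = violet48$
  rot[1] = iolet48$v
  rot[2] = olet48$vi
  rot[3] = let48$vio
  rot[4] = et48$viol
  rot[5] = t48$viole
  rot[6] = 48$violet
  rot[7] = 8$violet4
  rot[8] = $violet48
Sorted (with $ < everything):
  sorted[0] = $violet48  (last char: '8')
  sorted[1] = 48$violet  (last char: 't')
  sorted[2] = 8$violet4  (last char: '4')
  sorted[3] = et48$viol  (last char: 'l')
  sorted[4] = iolet48$v  (last char: 'v')
  sorted[5] = let48$vio  (last char: 'o')
  sorted[6] = olet48$vi  (last char: 'i')
  sorted[7] = t48$viole  (last char: 'e')
  sorted[8] = violet48$  (last char: '$')
Last column: 8t4lvoie$
Original string S is at sorted index 8

Answer: 8t4lvoie$
8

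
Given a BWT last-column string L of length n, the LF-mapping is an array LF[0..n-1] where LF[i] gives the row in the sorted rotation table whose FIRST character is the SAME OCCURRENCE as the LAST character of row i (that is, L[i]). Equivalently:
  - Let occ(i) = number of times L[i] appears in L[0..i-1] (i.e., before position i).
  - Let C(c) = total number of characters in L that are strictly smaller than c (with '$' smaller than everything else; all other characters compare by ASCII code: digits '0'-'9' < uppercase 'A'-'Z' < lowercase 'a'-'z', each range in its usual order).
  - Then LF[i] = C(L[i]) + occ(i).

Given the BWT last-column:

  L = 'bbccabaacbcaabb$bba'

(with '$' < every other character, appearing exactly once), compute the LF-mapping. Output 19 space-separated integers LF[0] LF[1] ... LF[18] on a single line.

Answer: 7 8 15 16 1 9 2 3 17 10 18 4 5 11 12 0 13 14 6

Derivation:
Char counts: '$':1, 'a':6, 'b':8, 'c':4
C (first-col start): C('$')=0, C('a')=1, C('b')=7, C('c')=15
L[0]='b': occ=0, LF[0]=C('b')+0=7+0=7
L[1]='b': occ=1, LF[1]=C('b')+1=7+1=8
L[2]='c': occ=0, LF[2]=C('c')+0=15+0=15
L[3]='c': occ=1, LF[3]=C('c')+1=15+1=16
L[4]='a': occ=0, LF[4]=C('a')+0=1+0=1
L[5]='b': occ=2, LF[5]=C('b')+2=7+2=9
L[6]='a': occ=1, LF[6]=C('a')+1=1+1=2
L[7]='a': occ=2, LF[7]=C('a')+2=1+2=3
L[8]='c': occ=2, LF[8]=C('c')+2=15+2=17
L[9]='b': occ=3, LF[9]=C('b')+3=7+3=10
L[10]='c': occ=3, LF[10]=C('c')+3=15+3=18
L[11]='a': occ=3, LF[11]=C('a')+3=1+3=4
L[12]='a': occ=4, LF[12]=C('a')+4=1+4=5
L[13]='b': occ=4, LF[13]=C('b')+4=7+4=11
L[14]='b': occ=5, LF[14]=C('b')+5=7+5=12
L[15]='$': occ=0, LF[15]=C('$')+0=0+0=0
L[16]='b': occ=6, LF[16]=C('b')+6=7+6=13
L[17]='b': occ=7, LF[17]=C('b')+7=7+7=14
L[18]='a': occ=5, LF[18]=C('a')+5=1+5=6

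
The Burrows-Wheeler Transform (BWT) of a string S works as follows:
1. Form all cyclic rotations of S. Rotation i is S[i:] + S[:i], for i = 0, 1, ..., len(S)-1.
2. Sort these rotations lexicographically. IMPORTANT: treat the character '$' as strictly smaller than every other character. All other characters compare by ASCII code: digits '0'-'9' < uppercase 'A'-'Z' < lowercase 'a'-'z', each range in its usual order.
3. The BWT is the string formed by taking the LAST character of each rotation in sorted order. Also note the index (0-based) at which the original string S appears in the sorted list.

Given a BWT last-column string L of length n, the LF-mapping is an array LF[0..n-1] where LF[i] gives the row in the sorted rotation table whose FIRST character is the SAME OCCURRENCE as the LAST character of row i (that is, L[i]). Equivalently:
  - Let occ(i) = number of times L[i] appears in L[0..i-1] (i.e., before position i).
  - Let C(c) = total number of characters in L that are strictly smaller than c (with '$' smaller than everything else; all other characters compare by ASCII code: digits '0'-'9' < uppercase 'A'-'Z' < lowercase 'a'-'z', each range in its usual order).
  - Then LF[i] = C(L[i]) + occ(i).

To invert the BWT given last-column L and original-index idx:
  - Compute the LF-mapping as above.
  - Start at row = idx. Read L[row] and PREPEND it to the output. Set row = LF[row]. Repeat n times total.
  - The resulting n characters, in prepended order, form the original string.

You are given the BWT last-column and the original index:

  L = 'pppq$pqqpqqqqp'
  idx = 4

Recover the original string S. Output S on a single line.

Answer: ppqpqqqqqqppp$

Derivation:
LF mapping: 1 2 3 7 0 4 8 9 5 10 11 12 13 6
Walk LF starting at row 4, prepending L[row]:
  step 1: row=4, L[4]='$', prepend. Next row=LF[4]=0
  step 2: row=0, L[0]='p', prepend. Next row=LF[0]=1
  step 3: row=1, L[1]='p', prepend. Next row=LF[1]=2
  step 4: row=2, L[2]='p', prepend. Next row=LF[2]=3
  step 5: row=3, L[3]='q', prepend. Next row=LF[3]=7
  step 6: row=7, L[7]='q', prepend. Next row=LF[7]=9
  step 7: row=9, L[9]='q', prepend. Next row=LF[9]=10
  step 8: row=10, L[10]='q', prepend. Next row=LF[10]=11
  step 9: row=11, L[11]='q', prepend. Next row=LF[11]=12
  step 10: row=12, L[12]='q', prepend. Next row=LF[12]=13
  step 11: row=13, L[13]='p', prepend. Next row=LF[13]=6
  step 12: row=6, L[6]='q', prepend. Next row=LF[6]=8
  step 13: row=8, L[8]='p', prepend. Next row=LF[8]=5
  step 14: row=5, L[5]='p', prepend. Next row=LF[5]=4
Reversed output: ppqpqqqqqqppp$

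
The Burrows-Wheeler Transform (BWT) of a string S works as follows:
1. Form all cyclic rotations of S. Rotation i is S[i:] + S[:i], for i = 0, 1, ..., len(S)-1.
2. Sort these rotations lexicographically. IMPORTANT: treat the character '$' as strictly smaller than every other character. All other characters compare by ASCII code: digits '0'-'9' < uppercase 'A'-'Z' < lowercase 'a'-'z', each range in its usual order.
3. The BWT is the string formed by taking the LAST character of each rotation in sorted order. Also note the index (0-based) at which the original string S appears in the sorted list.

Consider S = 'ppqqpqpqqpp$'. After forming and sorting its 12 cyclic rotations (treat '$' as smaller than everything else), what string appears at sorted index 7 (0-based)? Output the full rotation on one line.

All 12 rotations (rotation i = S[i:]+S[:i]):
  rot[0] = ppqqpqpqqpp$
  rot[1] = pqqpqpqqpp$p
  rot[2] = qqpqpqqpp$pp
  rot[3] = qpqpqqpp$ppq
  rot[4] = pqpqqpp$ppqq
  rot[5] = qpqqpp$ppqqp
  rot[6] = pqqpp$ppqqpq
  rot[7] = qqpp$ppqqpqp
  rot[8] = qpp$ppqqpqpq
  rot[9] = pp$ppqqpqpqq
  rot[10] = p$ppqqpqpqqp
  rot[11] = $ppqqpqpqqpp
Sorted (with $ < everything):
  sorted[0] = $ppqqpqpqqpp
  sorted[1] = p$ppqqpqpqqp
  sorted[2] = pp$ppqqpqpqq
  sorted[3] = ppqqpqpqqpp$
  sorted[4] = pqpqqpp$ppqq
  sorted[5] = pqqpp$ppqqpq
  sorted[6] = pqqpqpqqpp$p
  sorted[7] = qpp$ppqqpqpq
  sorted[8] = qpqpqqpp$ppq
  sorted[9] = qpqqpp$ppqqp
  sorted[10] = qqpp$ppqqpqp
  sorted[11] = qqpqpqqpp$pp
sorted[7] = qpp$ppqqpqpq

Answer: qpp$ppqqpqpq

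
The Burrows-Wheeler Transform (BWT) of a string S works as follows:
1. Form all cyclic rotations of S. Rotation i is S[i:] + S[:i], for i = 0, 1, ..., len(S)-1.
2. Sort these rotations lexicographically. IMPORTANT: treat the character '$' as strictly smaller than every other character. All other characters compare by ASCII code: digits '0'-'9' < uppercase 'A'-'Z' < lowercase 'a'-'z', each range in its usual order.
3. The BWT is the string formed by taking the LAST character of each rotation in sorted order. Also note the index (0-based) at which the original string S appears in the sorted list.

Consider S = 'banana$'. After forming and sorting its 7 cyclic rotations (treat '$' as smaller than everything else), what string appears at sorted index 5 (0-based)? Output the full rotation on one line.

All 7 rotations (rotation i = S[i:]+S[:i]):
  rot[0] = banana$
  rot[1] = anana$b
  rot[2] = nana$ba
  rot[3] = ana$ban
  rot[4] = na$bana
  rot[5] = a$banan
  rot[6] = $banana
Sorted (with $ < everything):
  sorted[0] = $banana
  sorted[1] = a$banan
  sorted[2] = ana$ban
  sorted[3] = anana$b
  sorted[4] = banana$
  sorted[5] = na$bana
  sorted[6] = nana$ba
sorted[5] = na$bana

Answer: na$bana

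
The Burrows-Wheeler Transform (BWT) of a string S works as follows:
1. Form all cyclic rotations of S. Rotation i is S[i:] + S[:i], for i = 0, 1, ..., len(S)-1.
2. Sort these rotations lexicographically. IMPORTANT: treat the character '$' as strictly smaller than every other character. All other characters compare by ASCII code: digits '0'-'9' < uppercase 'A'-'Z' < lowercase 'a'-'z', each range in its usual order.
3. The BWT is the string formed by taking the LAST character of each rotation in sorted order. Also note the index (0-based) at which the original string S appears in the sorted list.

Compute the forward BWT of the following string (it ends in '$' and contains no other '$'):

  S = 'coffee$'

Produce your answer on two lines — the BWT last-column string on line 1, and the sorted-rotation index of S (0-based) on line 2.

Answer: e$effoc
1

Derivation:
All 7 rotations (rotation i = S[i:]+S[:i]):
  rot[0] = coffee$
  rot[1] = offee$c
  rot[2] = ffee$co
  rot[3] = fee$cof
  rot[4] = ee$coff
  rot[5] = e$coffe
  rot[6] = $coffee
Sorted (with $ < everything):
  sorted[0] = $coffee  (last char: 'e')
  sorted[1] = coffee$  (last char: '$')
  sorted[2] = e$coffe  (last char: 'e')
  sorted[3] = ee$coff  (last char: 'f')
  sorted[4] = fee$cof  (last char: 'f')
  sorted[5] = ffee$co  (last char: 'o')
  sorted[6] = offee$c  (last char: 'c')
Last column: e$effoc
Original string S is at sorted index 1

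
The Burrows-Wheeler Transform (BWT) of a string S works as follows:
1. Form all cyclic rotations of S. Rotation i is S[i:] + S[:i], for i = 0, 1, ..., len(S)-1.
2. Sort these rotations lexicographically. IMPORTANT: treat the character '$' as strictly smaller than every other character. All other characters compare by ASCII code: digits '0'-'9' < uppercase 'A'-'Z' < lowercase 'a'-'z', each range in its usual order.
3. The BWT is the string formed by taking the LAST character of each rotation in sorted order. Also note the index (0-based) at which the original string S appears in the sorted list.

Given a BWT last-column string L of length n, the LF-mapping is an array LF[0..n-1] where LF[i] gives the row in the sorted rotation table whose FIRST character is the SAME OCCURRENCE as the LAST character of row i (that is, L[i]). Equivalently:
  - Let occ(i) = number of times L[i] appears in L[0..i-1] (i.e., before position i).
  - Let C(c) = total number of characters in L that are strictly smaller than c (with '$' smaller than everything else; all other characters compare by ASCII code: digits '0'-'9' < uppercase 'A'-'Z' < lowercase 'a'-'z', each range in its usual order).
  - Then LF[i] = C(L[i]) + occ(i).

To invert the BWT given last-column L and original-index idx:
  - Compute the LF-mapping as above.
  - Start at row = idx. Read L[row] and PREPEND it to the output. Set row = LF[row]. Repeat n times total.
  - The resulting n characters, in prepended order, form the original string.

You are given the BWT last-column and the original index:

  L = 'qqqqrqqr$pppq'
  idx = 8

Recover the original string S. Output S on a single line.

LF mapping: 4 5 6 7 11 8 9 12 0 1 2 3 10
Walk LF starting at row 8, prepending L[row]:
  step 1: row=8, L[8]='$', prepend. Next row=LF[8]=0
  step 2: row=0, L[0]='q', prepend. Next row=LF[0]=4
  step 3: row=4, L[4]='r', prepend. Next row=LF[4]=11
  step 4: row=11, L[11]='p', prepend. Next row=LF[11]=3
  step 5: row=3, L[3]='q', prepend. Next row=LF[3]=7
  step 6: row=7, L[7]='r', prepend. Next row=LF[7]=12
  step 7: row=12, L[12]='q', prepend. Next row=LF[12]=10
  step 8: row=10, L[10]='p', prepend. Next row=LF[10]=2
  step 9: row=2, L[2]='q', prepend. Next row=LF[2]=6
  step 10: row=6, L[6]='q', prepend. Next row=LF[6]=9
  step 11: row=9, L[9]='p', prepend. Next row=LF[9]=1
  step 12: row=1, L[1]='q', prepend. Next row=LF[1]=5
  step 13: row=5, L[5]='q', prepend. Next row=LF[5]=8
Reversed output: qqpqqpqrqprq$

Answer: qqpqqpqrqprq$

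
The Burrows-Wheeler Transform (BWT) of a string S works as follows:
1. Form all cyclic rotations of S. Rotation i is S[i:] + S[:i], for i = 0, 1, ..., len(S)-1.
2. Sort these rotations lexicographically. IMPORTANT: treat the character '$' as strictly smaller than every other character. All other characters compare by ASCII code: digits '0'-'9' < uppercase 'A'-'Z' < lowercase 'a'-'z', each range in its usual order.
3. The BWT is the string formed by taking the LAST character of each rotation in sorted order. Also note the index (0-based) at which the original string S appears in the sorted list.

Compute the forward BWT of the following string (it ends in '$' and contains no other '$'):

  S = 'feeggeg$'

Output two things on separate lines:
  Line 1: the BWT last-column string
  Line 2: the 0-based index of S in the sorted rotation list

All 8 rotations (rotation i = S[i:]+S[:i]):
  rot[0] = feeggeg$
  rot[1] = eeggeg$f
  rot[2] = eggeg$fe
  rot[3] = ggeg$fee
  rot[4] = geg$feeg
  rot[5] = eg$feegg
  rot[6] = g$feegge
  rot[7] = $feeggeg
Sorted (with $ < everything):
  sorted[0] = $feeggeg  (last char: 'g')
  sorted[1] = eeggeg$f  (last char: 'f')
  sorted[2] = eg$feegg  (last char: 'g')
  sorted[3] = eggeg$fe  (last char: 'e')
  sorted[4] = feeggeg$  (last char: '$')
  sorted[5] = g$feegge  (last char: 'e')
  sorted[6] = geg$feeg  (last char: 'g')
  sorted[7] = ggeg$fee  (last char: 'e')
Last column: gfge$ege
Original string S is at sorted index 4

Answer: gfge$ege
4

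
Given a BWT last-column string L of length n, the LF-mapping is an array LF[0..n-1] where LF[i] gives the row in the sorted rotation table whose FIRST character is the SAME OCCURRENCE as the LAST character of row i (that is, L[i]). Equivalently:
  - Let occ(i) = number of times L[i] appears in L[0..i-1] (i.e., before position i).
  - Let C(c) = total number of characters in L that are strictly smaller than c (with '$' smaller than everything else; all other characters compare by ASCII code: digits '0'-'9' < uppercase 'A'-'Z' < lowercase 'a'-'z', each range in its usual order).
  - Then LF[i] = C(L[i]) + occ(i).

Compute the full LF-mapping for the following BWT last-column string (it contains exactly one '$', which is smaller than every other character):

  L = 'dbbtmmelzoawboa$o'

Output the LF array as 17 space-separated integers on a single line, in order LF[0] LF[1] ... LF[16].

Char counts: '$':1, 'a':2, 'b':3, 'd':1, 'e':1, 'l':1, 'm':2, 'o':3, 't':1, 'w':1, 'z':1
C (first-col start): C('$')=0, C('a')=1, C('b')=3, C('d')=6, C('e')=7, C('l')=8, C('m')=9, C('o')=11, C('t')=14, C('w')=15, C('z')=16
L[0]='d': occ=0, LF[0]=C('d')+0=6+0=6
L[1]='b': occ=0, LF[1]=C('b')+0=3+0=3
L[2]='b': occ=1, LF[2]=C('b')+1=3+1=4
L[3]='t': occ=0, LF[3]=C('t')+0=14+0=14
L[4]='m': occ=0, LF[4]=C('m')+0=9+0=9
L[5]='m': occ=1, LF[5]=C('m')+1=9+1=10
L[6]='e': occ=0, LF[6]=C('e')+0=7+0=7
L[7]='l': occ=0, LF[7]=C('l')+0=8+0=8
L[8]='z': occ=0, LF[8]=C('z')+0=16+0=16
L[9]='o': occ=0, LF[9]=C('o')+0=11+0=11
L[10]='a': occ=0, LF[10]=C('a')+0=1+0=1
L[11]='w': occ=0, LF[11]=C('w')+0=15+0=15
L[12]='b': occ=2, LF[12]=C('b')+2=3+2=5
L[13]='o': occ=1, LF[13]=C('o')+1=11+1=12
L[14]='a': occ=1, LF[14]=C('a')+1=1+1=2
L[15]='$': occ=0, LF[15]=C('$')+0=0+0=0
L[16]='o': occ=2, LF[16]=C('o')+2=11+2=13

Answer: 6 3 4 14 9 10 7 8 16 11 1 15 5 12 2 0 13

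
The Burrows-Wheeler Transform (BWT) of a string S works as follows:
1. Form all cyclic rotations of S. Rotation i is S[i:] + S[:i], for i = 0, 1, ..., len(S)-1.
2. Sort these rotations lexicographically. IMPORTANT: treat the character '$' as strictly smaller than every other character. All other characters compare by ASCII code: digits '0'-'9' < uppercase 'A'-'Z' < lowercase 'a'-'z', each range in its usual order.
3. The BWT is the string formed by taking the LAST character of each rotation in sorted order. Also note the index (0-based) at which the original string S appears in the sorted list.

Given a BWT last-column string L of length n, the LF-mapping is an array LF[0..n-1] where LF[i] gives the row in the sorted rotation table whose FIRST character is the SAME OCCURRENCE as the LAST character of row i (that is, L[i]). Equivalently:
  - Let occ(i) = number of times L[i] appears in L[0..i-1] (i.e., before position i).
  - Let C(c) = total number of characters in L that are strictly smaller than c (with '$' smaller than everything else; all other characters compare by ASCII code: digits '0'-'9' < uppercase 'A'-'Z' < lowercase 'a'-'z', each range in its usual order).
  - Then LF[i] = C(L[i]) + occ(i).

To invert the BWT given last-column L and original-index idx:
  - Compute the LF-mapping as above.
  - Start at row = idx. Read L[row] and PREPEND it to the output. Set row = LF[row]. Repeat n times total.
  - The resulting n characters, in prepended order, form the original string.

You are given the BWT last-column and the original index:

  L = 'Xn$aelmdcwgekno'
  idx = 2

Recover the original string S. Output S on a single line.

Answer: acknowledgmenX$

Derivation:
LF mapping: 1 11 0 2 5 9 10 4 3 14 7 6 8 12 13
Walk LF starting at row 2, prepending L[row]:
  step 1: row=2, L[2]='$', prepend. Next row=LF[2]=0
  step 2: row=0, L[0]='X', prepend. Next row=LF[0]=1
  step 3: row=1, L[1]='n', prepend. Next row=LF[1]=11
  step 4: row=11, L[11]='e', prepend. Next row=LF[11]=6
  step 5: row=6, L[6]='m', prepend. Next row=LF[6]=10
  step 6: row=10, L[10]='g', prepend. Next row=LF[10]=7
  step 7: row=7, L[7]='d', prepend. Next row=LF[7]=4
  step 8: row=4, L[4]='e', prepend. Next row=LF[4]=5
  step 9: row=5, L[5]='l', prepend. Next row=LF[5]=9
  step 10: row=9, L[9]='w', prepend. Next row=LF[9]=14
  step 11: row=14, L[14]='o', prepend. Next row=LF[14]=13
  step 12: row=13, L[13]='n', prepend. Next row=LF[13]=12
  step 13: row=12, L[12]='k', prepend. Next row=LF[12]=8
  step 14: row=8, L[8]='c', prepend. Next row=LF[8]=3
  step 15: row=3, L[3]='a', prepend. Next row=LF[3]=2
Reversed output: acknowledgmenX$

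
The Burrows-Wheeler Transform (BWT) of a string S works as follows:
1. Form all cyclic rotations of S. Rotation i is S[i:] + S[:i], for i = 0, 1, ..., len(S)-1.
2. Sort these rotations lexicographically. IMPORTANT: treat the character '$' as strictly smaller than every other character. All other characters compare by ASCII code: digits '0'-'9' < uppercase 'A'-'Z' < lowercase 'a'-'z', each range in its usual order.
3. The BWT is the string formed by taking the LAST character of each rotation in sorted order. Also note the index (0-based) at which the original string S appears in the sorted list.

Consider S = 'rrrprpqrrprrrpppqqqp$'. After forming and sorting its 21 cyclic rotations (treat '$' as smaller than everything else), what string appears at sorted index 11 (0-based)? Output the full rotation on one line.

Answer: qrrprrrpppqqqp$rrrprp

Derivation:
All 21 rotations (rotation i = S[i:]+S[:i]):
  rot[0] = rrrprpqrrprrrpppqqqp$
  rot[1] = rrprpqrrprrrpppqqqp$r
  rot[2] = rprpqrrprrrpppqqqp$rr
  rot[3] = prpqrrprrrpppqqqp$rrr
  rot[4] = rpqrrprrrpppqqqp$rrrp
  rot[5] = pqrrprrrpppqqqp$rrrpr
  rot[6] = qrrprrrpppqqqp$rrrprp
  rot[7] = rrprrrpppqqqp$rrrprpq
  rot[8] = rprrrpppqqqp$rrrprpqr
  rot[9] = prrrpppqqqp$rrrprpqrr
  rot[10] = rrrpppqqqp$rrrprpqrrp
  rot[11] = rrpppqqqp$rrrprpqrrpr
  rot[12] = rpppqqqp$rrrprpqrrprr
  rot[13] = pppqqqp$rrrprpqrrprrr
  rot[14] = ppqqqp$rrrprpqrrprrrp
  rot[15] = pqqqp$rrrprpqrrprrrpp
  rot[16] = qqqp$rrrprpqrrprrrppp
  rot[17] = qqp$rrrprpqrrprrrpppq
  rot[18] = qp$rrrprpqrrprrrpppqq
  rot[19] = p$rrrprpqrrprrrpppqqq
  rot[20] = $rrrprpqrrprrrpppqqqp
Sorted (with $ < everything):
  sorted[0] = $rrrprpqrrprrrpppqqqp
  sorted[1] = p$rrrprpqrrprrrpppqqq
  sorted[2] = pppqqqp$rrrprpqrrprrr
  sorted[3] = ppqqqp$rrrprpqrrprrrp
  sorted[4] = pqqqp$rrrprpqrrprrrpp
  sorted[5] = pqrrprrrpppqqqp$rrrpr
  sorted[6] = prpqrrprrrpppqqqp$rrr
  sorted[7] = prrrpppqqqp$rrrprpqrr
  sorted[8] = qp$rrrprpqrrprrrpppqq
  sorted[9] = qqp$rrrprpqrrprrrpppq
  sorted[10] = qqqp$rrrprpqrrprrrppp
  sorted[11] = qrrprrrpppqqqp$rrrprp
  sorted[12] = rpppqqqp$rrrprpqrrprr
  sorted[13] = rpqrrprrrpppqqqp$rrrp
  sorted[14] = rprpqrrprrrpppqqqp$rr
  sorted[15] = rprrrpppqqqp$rrrprpqr
  sorted[16] = rrpppqqqp$rrrprpqrrpr
  sorted[17] = rrprpqrrprrrpppqqqp$r
  sorted[18] = rrprrrpppqqqp$rrrprpq
  sorted[19] = rrrpppqqqp$rrrprpqrrp
  sorted[20] = rrrprpqrrprrrpppqqqp$
sorted[11] = qrrprrrpppqqqp$rrrprp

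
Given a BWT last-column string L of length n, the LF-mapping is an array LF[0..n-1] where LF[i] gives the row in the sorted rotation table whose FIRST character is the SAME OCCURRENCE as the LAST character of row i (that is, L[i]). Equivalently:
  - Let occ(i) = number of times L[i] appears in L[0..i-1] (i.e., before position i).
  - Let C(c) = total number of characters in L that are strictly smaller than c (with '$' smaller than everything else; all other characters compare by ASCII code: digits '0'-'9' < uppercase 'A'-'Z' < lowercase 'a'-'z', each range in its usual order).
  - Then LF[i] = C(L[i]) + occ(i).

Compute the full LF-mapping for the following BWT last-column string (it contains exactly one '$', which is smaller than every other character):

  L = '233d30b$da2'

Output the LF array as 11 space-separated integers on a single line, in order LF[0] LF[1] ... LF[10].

Answer: 2 4 5 9 6 1 8 0 10 7 3

Derivation:
Char counts: '$':1, '0':1, '2':2, '3':3, 'a':1, 'b':1, 'd':2
C (first-col start): C('$')=0, C('0')=1, C('2')=2, C('3')=4, C('a')=7, C('b')=8, C('d')=9
L[0]='2': occ=0, LF[0]=C('2')+0=2+0=2
L[1]='3': occ=0, LF[1]=C('3')+0=4+0=4
L[2]='3': occ=1, LF[2]=C('3')+1=4+1=5
L[3]='d': occ=0, LF[3]=C('d')+0=9+0=9
L[4]='3': occ=2, LF[4]=C('3')+2=4+2=6
L[5]='0': occ=0, LF[5]=C('0')+0=1+0=1
L[6]='b': occ=0, LF[6]=C('b')+0=8+0=8
L[7]='$': occ=0, LF[7]=C('$')+0=0+0=0
L[8]='d': occ=1, LF[8]=C('d')+1=9+1=10
L[9]='a': occ=0, LF[9]=C('a')+0=7+0=7
L[10]='2': occ=1, LF[10]=C('2')+1=2+1=3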